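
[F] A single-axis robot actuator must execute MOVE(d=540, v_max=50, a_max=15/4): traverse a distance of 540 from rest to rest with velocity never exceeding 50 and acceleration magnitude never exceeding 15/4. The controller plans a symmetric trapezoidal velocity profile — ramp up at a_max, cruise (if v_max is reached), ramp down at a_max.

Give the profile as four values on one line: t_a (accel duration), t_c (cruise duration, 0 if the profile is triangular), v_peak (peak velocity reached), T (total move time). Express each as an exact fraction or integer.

v_max²/a_max = 50²/(15/4) = 2000/3
540 < 2000/3 so t_c = 0
v_peak = √(540·15/4) = √2025 = 45
t_a = 45/(15/4) = 12; t_c = 0
T = 2·12 = 24

t_a=12 t_c=0 v_peak=45 T=24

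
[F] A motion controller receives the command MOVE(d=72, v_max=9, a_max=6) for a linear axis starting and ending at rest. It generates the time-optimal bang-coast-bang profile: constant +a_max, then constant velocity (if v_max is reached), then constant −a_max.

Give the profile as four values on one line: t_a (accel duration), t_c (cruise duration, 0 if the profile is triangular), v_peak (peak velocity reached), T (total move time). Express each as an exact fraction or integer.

(v_max)²/a_max = 9²/6 = 27/2
72 ≥ 27/2 so v_max reached
t_a = 9/6 = 3/2; v_peak = 9
d_cruise = 72 − 27/2 = 117/2; t_c = (117/2)/9 = 13/2
T = 2·3/2 + 13/2 = 19/2

t_a=3/2 t_c=13/2 v_peak=9 T=19/2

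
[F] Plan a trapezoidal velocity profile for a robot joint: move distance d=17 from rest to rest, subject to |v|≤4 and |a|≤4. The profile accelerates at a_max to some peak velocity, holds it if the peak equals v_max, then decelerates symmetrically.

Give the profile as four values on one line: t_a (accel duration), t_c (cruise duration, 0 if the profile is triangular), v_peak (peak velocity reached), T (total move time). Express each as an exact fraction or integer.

t_a=1 t_c=13/4 v_peak=4 T=21/4

v_max²/a_max = 4²/4 = 4
17 ≥ 4 → trapezoidal
t_a = 4/4 = 1; v_peak = 4
d_cruise = 17 − 4 = 13; t_c = 13/4
T = 2·1 + 13/4 = 21/4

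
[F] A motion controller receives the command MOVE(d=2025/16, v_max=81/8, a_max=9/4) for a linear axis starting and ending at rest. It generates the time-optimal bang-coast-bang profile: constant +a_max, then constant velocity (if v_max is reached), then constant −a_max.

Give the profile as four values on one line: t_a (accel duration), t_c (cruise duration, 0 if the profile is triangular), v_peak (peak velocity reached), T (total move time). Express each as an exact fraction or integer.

(v_max)²/a_max = (81/8)²/(9/4) = 729/16
2025/16 ≥ 729/16 ⇒ cruise phase
t_a = (81/8)/(9/4) = 9/2; v_peak = 81/8
d_cruise = 2025/16 − 729/16 = 81; t_c = 81/(81/8) = 8
T = 2·9/2 + 8 = 17

t_a=9/2 t_c=8 v_peak=81/8 T=17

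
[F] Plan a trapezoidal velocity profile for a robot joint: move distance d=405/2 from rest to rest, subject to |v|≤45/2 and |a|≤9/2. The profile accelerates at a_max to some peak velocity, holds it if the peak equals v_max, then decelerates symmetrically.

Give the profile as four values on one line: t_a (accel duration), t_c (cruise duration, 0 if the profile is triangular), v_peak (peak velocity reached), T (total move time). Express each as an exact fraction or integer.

t_a=5 t_c=4 v_peak=45/2 T=14

vₘ²/aₘ = (45/2)²/(9/2) = 225/2
405/2 ≥ 225/2 → trapezoidal
t_a = (45/2)/(9/2) = 5; v_peak = 45/2
d_cruise = 405/2 − 225/2 = 90; t_c = 90/(45/2) = 4
T = 2·5 + 4 = 14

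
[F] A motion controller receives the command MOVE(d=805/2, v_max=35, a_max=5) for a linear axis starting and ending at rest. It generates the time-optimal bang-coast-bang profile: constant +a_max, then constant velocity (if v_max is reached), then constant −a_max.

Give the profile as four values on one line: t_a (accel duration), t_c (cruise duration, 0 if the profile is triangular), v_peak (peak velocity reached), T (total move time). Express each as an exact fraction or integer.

v_max²/a_max = 35²/5 = 245
805/2 ≥ 245 → trapezoidal
t_a = 35/5 = 7; v_peak = 35
d_cruise = 805/2 − 245 = 315/2; t_c = (315/2)/35 = 9/2
T = 2·7 + 9/2 = 37/2

t_a=7 t_c=9/2 v_peak=35 T=37/2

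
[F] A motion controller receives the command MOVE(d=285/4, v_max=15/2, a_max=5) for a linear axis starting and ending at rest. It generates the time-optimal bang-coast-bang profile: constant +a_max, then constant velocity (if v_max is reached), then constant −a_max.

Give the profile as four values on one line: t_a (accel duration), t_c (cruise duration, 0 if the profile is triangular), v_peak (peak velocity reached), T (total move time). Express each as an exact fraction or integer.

t_a=3/2 t_c=8 v_peak=15/2 T=11

v_max²/a_max = (15/2)²/5 = 45/4
285/4 ≥ 45/4 so v_max reached
t_a = (15/2)/5 = 3/2; v_peak = 15/2
d_cruise = 285/4 − 45/4 = 60; t_c = 60/(15/2) = 8
T = 2·3/2 + 8 = 11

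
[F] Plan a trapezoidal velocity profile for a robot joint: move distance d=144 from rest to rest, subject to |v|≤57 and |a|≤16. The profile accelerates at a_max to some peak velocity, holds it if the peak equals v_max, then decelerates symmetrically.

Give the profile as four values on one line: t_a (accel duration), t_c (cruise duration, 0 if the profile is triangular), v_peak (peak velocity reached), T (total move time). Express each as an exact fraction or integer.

t_a=3 t_c=0 v_peak=48 T=6

vₘ²/aₘ = 57²/16 = 3249/16
144 < 3249/16 → triangular
v_peak = √(144·16) = √2304 = 48
t_a = 48/16 = 3; t_c = 0
T = 2·3 = 6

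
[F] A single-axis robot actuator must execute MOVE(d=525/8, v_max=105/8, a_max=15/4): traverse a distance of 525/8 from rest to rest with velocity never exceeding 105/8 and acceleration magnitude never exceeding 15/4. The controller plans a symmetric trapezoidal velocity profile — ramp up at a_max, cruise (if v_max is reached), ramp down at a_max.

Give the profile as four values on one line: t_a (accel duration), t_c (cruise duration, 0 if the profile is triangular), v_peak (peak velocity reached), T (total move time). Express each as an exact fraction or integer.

vₘ²/aₘ = (105/8)²/(15/4) = 735/16
525/8 ≥ 735/16 so v_max reached
t_a = (105/8)/(15/4) = 7/2; v_peak = 105/8
d_cruise = 525/8 − 735/16 = 315/16; t_c = (315/16)/(105/8) = 3/2
T = 2·7/2 + 3/2 = 17/2

t_a=7/2 t_c=3/2 v_peak=105/8 T=17/2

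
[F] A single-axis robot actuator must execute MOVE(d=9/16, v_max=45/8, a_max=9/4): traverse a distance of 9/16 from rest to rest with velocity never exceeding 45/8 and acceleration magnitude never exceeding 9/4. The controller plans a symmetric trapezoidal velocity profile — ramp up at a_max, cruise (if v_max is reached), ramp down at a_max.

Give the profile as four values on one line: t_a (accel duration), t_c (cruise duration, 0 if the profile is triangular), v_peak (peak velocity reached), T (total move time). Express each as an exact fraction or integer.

t_a=1/2 t_c=0 v_peak=9/8 T=1

vₘ²/aₘ = (45/8)²/(9/4) = 225/16
9/16 < 225/16 so t_c = 0
v_peak = √(9/16·9/4) = √(81/64) = 9/8
t_a = (9/8)/(9/4) = 1/2; t_c = 0
T = 2·1/2 = 1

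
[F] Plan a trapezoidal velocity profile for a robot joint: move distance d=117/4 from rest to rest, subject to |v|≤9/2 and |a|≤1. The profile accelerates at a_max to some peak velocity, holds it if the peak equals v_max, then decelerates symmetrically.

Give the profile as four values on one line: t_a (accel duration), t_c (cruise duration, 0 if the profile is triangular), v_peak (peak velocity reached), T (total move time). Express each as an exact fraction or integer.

vₘ²/aₘ = (9/2)²/1 = 81/4
117/4 ≥ 81/4 ⇒ cruise phase
t_a = (9/2)/1 = 9/2; v_peak = 9/2
d_cruise = 117/4 − 81/4 = 9; t_c = 9/(9/2) = 2
T = 2·9/2 + 2 = 11

t_a=9/2 t_c=2 v_peak=9/2 T=11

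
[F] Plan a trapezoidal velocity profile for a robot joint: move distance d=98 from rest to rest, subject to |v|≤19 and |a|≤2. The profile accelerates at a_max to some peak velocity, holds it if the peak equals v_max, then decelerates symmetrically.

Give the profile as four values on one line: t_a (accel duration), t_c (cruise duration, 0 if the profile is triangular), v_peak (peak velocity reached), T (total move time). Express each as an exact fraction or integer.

t_a=7 t_c=0 v_peak=14 T=14

vₘ²/aₘ = 19²/2 = 361/2
98 < 361/2 so t_c = 0
v_peak = √(98·2) = √196 = 14
t_a = 14/2 = 7; t_c = 0
T = 2·7 = 14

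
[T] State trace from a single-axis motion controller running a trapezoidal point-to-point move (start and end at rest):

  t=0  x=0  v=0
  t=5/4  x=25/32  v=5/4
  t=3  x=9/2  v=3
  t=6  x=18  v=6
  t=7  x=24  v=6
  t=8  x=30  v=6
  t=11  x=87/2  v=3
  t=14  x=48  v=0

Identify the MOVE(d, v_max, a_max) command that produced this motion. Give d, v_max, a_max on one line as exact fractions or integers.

d=48 v_max=6 a_max=1

final state: t=14, x=48, v=0 → d = 48
a_max = (5/4−0)/(5/4−0) = 1
max v = 6 over t∈[6,8] → v_max = 6
check: 6·(6+2) = 48 ✓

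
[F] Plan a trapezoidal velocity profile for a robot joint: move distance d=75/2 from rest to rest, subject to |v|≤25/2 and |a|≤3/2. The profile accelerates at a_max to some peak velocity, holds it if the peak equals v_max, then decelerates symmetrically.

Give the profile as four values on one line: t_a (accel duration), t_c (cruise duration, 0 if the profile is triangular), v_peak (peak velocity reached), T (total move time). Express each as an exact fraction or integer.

t_a=5 t_c=0 v_peak=15/2 T=10

vₘ²/aₘ = (25/2)²/(3/2) = 625/6
75/2 < 625/6 ⇒ no cruise
v_peak = √(75/2·3/2) = √(225/4) = 15/2
t_a = (15/2)/(3/2) = 5; t_c = 0
T = 2·5 = 10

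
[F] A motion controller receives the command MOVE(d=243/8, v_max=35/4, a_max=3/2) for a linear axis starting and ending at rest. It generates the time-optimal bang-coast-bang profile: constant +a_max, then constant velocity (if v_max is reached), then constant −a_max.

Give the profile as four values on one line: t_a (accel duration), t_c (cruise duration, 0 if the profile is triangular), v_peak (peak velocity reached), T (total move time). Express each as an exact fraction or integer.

(v_max)²/a_max = (35/4)²/(3/2) = 1225/24
243/8 < 1225/24 so t_c = 0
v_peak = √(243/8·3/2) = √(729/16) = 27/4
t_a = (27/4)/(3/2) = 9/2; t_c = 0
T = 2·9/2 = 9

t_a=9/2 t_c=0 v_peak=27/4 T=9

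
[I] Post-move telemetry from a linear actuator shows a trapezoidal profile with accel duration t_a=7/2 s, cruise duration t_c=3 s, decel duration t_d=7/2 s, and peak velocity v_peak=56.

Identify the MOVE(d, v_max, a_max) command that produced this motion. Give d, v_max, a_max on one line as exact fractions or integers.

d=364 v_max=56 a_max=16

a_max = 56/(7/2) = 16
d_a = ½·56·7/2 = 98; d_c = 56·3 = 168
d = 2·98 + 168 = 364
t_c = 3 > 0 → v_max = v_peak = 56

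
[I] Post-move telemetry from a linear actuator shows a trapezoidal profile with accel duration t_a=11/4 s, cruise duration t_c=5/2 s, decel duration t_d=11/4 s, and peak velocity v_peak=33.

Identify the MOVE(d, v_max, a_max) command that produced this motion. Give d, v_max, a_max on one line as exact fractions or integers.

a_max = 33/(11/4) = 12
d_a = ½·33·11/4 = 363/8; d_c = 33·5/2 = 165/2
d = 2·363/8 + 165/2 = 693/4
t_c = 5/2 > 0 ⇒ limit active, v_max = 33

d=693/4 v_max=33 a_max=12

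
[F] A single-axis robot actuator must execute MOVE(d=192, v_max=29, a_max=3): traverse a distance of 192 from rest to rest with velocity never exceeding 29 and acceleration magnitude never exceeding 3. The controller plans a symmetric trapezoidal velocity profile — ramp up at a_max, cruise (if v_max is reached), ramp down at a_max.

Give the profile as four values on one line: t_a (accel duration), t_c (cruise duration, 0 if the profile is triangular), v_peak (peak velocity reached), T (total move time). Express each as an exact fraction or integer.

t_a=8 t_c=0 v_peak=24 T=16

vₘ²/aₘ = 29²/3 = 841/3
192 < 841/3 → triangular
v_peak = √(192·3) = √576 = 24
t_a = 24/3 = 8; t_c = 0
T = 2·8 = 16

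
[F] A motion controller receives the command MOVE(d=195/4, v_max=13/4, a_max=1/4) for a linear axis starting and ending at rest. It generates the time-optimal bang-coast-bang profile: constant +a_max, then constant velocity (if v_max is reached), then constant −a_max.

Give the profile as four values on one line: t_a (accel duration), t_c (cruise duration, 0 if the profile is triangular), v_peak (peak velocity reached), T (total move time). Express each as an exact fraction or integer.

t_a=13 t_c=2 v_peak=13/4 T=28

v_max²/a_max = (13/4)²/(1/4) = 169/4
195/4 ≥ 169/4 so v_max reached
t_a = (13/4)/(1/4) = 13; v_peak = 13/4
d_cruise = 195/4 − 169/4 = 13/2; t_c = (13/2)/(13/4) = 2
T = 2·13 + 2 = 28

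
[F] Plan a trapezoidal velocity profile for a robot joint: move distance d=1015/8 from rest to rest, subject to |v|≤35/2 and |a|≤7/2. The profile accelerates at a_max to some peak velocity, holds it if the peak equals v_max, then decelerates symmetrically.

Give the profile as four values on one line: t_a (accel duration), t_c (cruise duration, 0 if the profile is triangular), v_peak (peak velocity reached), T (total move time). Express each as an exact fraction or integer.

t_a=5 t_c=9/4 v_peak=35/2 T=49/4

v_max²/a_max = (35/2)²/(7/2) = 175/2
1015/8 ≥ 175/2 so v_max reached
t_a = (35/2)/(7/2) = 5; v_peak = 35/2
d_cruise = 1015/8 − 175/2 = 315/8; t_c = (315/8)/(35/2) = 9/4
T = 2·5 + 9/4 = 49/4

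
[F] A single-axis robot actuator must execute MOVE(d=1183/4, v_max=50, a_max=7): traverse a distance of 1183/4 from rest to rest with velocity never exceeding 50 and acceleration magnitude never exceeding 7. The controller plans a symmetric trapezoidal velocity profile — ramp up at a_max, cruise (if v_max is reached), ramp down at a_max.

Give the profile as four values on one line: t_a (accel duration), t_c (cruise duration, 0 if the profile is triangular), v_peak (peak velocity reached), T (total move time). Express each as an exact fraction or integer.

vₘ²/aₘ = 50²/7 = 2500/7
1183/4 < 2500/7 so t_c = 0
v_peak = √(1183/4·7) = √(8281/4) = 91/2
t_a = (91/2)/7 = 13/2; t_c = 0
T = 2·13/2 = 13

t_a=13/2 t_c=0 v_peak=91/2 T=13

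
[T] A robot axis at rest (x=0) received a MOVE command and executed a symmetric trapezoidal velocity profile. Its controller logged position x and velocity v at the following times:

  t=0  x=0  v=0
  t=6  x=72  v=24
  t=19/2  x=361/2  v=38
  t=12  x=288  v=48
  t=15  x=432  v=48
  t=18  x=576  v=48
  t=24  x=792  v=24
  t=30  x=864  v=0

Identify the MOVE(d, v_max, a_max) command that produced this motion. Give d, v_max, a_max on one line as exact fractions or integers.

final state: t=30, x=864, v=0 → d = 864
a_max = (24−0)/(6−0) = 4
max v = 48 over t∈[12,18] → v_max = 48
check: 48·(12+6) = 864 ✓

d=864 v_max=48 a_max=4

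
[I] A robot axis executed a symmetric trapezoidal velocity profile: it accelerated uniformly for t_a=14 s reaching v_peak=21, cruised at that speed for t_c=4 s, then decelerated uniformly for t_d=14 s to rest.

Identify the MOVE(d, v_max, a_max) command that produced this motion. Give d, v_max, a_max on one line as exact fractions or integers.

d=378 v_max=21 a_max=3/2

a_max = 21/14 = 3/2
d_a = ½·21·14 = 147; d_c = 21·4 = 84
d = 2·147 + 84 = 378
t_c = 4 > 0 ⇒ limit active, v_max = 21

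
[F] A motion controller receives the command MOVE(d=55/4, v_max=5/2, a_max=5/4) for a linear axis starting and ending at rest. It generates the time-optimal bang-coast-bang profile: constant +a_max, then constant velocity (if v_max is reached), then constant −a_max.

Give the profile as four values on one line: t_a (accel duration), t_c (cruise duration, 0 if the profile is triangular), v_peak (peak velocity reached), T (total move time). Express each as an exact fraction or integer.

t_a=2 t_c=7/2 v_peak=5/2 T=15/2

v_max²/a_max = (5/2)²/(5/4) = 5
55/4 ≥ 5 → trapezoidal
t_a = (5/2)/(5/4) = 2; v_peak = 5/2
d_cruise = 55/4 − 5 = 35/4; t_c = (35/4)/(5/2) = 7/2
T = 2·2 + 7/2 = 15/2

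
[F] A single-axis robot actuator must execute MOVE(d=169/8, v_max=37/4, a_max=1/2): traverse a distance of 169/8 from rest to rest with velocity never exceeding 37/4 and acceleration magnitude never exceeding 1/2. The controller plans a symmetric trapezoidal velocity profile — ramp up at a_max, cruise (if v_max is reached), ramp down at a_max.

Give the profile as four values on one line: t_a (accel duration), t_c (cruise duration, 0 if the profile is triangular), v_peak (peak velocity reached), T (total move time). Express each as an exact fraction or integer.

vₘ²/aₘ = (37/4)²/(1/2) = 1369/8
169/8 < 1369/8 ⇒ no cruise
v_peak = √(169/8·1/2) = √(169/16) = 13/4
t_a = (13/4)/(1/2) = 13/2; t_c = 0
T = 2·13/2 = 13

t_a=13/2 t_c=0 v_peak=13/4 T=13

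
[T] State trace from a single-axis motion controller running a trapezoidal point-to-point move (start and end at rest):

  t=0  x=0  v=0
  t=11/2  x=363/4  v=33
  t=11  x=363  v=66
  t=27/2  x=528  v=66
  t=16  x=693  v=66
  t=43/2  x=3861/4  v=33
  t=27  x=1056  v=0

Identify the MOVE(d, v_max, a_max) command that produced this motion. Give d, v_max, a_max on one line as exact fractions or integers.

d=1056 v_max=66 a_max=6

final state: t=27, x=1056, v=0 → d = 1056
a_max = (33−0)/(11/2−0) = 6
max v = 66 over t∈[11,16] → v_max = 66
check: 66·(11+5) = 1056 ✓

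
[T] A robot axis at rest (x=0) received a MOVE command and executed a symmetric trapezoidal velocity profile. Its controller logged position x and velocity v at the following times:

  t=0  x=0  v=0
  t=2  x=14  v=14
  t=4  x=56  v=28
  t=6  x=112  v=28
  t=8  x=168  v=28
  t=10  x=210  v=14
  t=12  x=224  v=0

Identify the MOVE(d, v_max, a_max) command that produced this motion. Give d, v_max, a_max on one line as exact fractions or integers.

final state: t=12, x=224, v=0 → d = 224
a_max = (14−0)/(2−0) = 7
max v = 28 over t∈[4,8] → v_max = 28
check: 28·(4+4) = 224 ✓

d=224 v_max=28 a_max=7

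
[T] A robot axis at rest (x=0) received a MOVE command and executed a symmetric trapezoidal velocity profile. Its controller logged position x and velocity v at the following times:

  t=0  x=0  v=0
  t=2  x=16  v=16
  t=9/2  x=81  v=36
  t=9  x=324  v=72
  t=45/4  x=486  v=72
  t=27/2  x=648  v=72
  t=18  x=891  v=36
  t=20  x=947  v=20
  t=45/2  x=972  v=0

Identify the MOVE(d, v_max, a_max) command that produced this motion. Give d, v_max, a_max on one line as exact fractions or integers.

final state: t=45/2, x=972, v=0 → d = 972
a_max = (16−0)/(2−0) = 8
max v = 72 over t∈[9,27/2] → v_max = 72
check: 72·(9+9/2) = 972 ✓

d=972 v_max=72 a_max=8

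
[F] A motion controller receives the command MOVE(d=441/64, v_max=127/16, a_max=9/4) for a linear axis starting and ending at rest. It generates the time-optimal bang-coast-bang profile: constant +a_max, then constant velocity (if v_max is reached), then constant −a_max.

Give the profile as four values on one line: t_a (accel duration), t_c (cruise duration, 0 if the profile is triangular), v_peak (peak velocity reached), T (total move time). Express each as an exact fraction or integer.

v_max²/a_max = (127/16)²/(9/4) = 16129/576
441/64 < 16129/576 ⇒ no cruise
v_peak = √(441/64·9/4) = √(3969/256) = 63/16
t_a = (63/16)/(9/4) = 7/4; t_c = 0
T = 2·7/4 = 7/2

t_a=7/4 t_c=0 v_peak=63/16 T=7/2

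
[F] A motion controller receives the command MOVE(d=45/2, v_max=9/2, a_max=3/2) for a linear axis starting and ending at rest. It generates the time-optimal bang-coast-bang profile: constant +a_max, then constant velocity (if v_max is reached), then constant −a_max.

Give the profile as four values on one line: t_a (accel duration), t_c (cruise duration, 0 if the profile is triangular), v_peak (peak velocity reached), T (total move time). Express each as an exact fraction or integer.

t_a=3 t_c=2 v_peak=9/2 T=8

(v_max)²/a_max = (9/2)²/(3/2) = 27/2
45/2 ≥ 27/2 ⇒ cruise phase
t_a = (9/2)/(3/2) = 3; v_peak = 9/2
d_cruise = 45/2 − 27/2 = 9; t_c = 9/(9/2) = 2
T = 2·3 + 2 = 8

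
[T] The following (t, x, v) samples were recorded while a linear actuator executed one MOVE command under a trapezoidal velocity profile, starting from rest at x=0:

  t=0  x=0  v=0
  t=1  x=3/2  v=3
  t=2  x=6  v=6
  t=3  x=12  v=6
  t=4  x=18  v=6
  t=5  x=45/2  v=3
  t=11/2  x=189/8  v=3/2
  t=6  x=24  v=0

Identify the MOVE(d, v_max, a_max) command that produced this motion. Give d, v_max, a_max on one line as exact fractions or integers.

final state: t=6, x=24, v=0 → d = 24
a_max = (3−0)/(1−0) = 3
max v = 6 over t∈[2,4] → v_max = 6
check: 6·(2+2) = 24 ✓

d=24 v_max=6 a_max=3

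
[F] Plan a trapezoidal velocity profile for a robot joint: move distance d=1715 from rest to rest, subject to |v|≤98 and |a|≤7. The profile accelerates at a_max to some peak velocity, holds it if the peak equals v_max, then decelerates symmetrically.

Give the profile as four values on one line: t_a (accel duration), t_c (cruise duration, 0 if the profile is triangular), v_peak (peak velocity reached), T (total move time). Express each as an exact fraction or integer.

(v_max)²/a_max = 98²/7 = 1372
1715 ≥ 1372 ⇒ cruise phase
t_a = 98/7 = 14; v_peak = 98
d_cruise = 1715 − 1372 = 343; t_c = 343/98 = 7/2
T = 2·14 + 7/2 = 63/2

t_a=14 t_c=7/2 v_peak=98 T=63/2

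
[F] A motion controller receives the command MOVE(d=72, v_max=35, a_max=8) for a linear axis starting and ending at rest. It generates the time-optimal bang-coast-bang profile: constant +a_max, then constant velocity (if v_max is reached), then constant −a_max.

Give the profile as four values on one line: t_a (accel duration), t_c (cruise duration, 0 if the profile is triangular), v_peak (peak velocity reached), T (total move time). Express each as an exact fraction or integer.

(v_max)²/a_max = 35²/8 = 1225/8
72 < 1225/8 → triangular
v_peak = √(72·8) = √576 = 24
t_a = 24/8 = 3; t_c = 0
T = 2·3 = 6

t_a=3 t_c=0 v_peak=24 T=6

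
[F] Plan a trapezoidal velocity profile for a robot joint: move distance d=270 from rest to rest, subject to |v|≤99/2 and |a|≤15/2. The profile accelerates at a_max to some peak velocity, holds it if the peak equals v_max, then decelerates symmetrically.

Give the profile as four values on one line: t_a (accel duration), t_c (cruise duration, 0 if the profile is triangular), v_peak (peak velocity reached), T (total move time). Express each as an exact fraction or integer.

t_a=6 t_c=0 v_peak=45 T=12

v_max²/a_max = (99/2)²/(15/2) = 3267/10
270 < 3267/10 ⇒ no cruise
v_peak = √(270·15/2) = √2025 = 45
t_a = 45/(15/2) = 6; t_c = 0
T = 2·6 = 12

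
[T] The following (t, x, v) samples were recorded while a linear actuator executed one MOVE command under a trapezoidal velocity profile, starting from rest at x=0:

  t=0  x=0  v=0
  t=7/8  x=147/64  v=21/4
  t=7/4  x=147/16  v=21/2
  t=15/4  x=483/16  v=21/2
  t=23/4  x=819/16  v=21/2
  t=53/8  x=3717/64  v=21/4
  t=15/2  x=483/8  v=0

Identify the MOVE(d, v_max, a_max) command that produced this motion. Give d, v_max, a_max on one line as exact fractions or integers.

final state: t=15/2, x=483/8, v=0 → d = 483/8
a_max = (21/4−0)/(7/8−0) = 6
max v = 21/2 over t∈[7/4,23/4] → v_max = 21/2
check: 21/2·(7/4+4) = 483/8 ✓

d=483/8 v_max=21/2 a_max=6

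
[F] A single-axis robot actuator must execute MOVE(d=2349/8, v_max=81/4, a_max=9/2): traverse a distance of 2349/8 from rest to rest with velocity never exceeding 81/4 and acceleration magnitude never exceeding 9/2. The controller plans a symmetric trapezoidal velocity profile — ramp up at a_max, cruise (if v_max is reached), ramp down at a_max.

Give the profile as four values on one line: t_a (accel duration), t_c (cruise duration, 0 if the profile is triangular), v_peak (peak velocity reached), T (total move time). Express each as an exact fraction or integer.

vₘ²/aₘ = (81/4)²/(9/2) = 729/8
2349/8 ≥ 729/8 so v_max reached
t_a = (81/4)/(9/2) = 9/2; v_peak = 81/4
d_cruise = 2349/8 − 729/8 = 405/2; t_c = (405/2)/(81/4) = 10
T = 2·9/2 + 10 = 19

t_a=9/2 t_c=10 v_peak=81/4 T=19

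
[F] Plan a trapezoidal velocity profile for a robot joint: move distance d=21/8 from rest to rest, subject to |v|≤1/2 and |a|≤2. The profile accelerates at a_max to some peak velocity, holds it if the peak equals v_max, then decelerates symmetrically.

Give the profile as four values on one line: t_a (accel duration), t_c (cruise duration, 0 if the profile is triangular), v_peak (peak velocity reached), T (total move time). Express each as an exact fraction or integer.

vₘ²/aₘ = (1/2)²/2 = 1/8
21/8 ≥ 1/8 so v_max reached
t_a = (1/2)/2 = 1/4; v_peak = 1/2
d_cruise = 21/8 − 1/8 = 5/2; t_c = (5/2)/(1/2) = 5
T = 2·1/4 + 5 = 11/2

t_a=1/4 t_c=5 v_peak=1/2 T=11/2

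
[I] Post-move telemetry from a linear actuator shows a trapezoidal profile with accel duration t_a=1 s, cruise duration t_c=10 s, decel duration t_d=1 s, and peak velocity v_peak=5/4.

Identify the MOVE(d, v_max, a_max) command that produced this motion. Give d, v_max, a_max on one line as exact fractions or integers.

d=55/4 v_max=5/4 a_max=5/4

a_max = (5/4)/1 = 5/4
d_a = ½·5/4·1 = 5/8; d_c = 5/4·10 = 25/2
d = 2·5/8 + 25/2 = 55/4
t_c = 10 > 0 so v_max = 5/4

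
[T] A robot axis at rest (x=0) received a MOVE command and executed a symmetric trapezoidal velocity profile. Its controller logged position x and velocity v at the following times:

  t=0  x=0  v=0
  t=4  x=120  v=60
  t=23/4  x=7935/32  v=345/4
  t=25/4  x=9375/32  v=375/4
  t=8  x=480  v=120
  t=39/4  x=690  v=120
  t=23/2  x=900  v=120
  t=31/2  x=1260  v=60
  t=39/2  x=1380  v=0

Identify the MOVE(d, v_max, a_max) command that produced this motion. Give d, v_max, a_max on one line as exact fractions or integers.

final state: t=39/2, x=1380, v=0 → d = 1380
a_max = (60−0)/(4−0) = 15
max v = 120 over t∈[8,23/2] → v_max = 120
check: 120·(8+7/2) = 1380 ✓

d=1380 v_max=120 a_max=15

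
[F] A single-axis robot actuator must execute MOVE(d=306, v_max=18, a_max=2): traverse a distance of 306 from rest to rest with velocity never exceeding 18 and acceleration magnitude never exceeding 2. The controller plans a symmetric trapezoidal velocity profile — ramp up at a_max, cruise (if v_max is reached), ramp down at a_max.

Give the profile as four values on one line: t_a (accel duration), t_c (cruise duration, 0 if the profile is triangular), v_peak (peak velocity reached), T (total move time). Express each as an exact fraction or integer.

t_a=9 t_c=8 v_peak=18 T=26

(v_max)²/a_max = 18²/2 = 162
306 ≥ 162 so v_max reached
t_a = 18/2 = 9; v_peak = 18
d_cruise = 306 − 162 = 144; t_c = 144/18 = 8
T = 2·9 + 8 = 26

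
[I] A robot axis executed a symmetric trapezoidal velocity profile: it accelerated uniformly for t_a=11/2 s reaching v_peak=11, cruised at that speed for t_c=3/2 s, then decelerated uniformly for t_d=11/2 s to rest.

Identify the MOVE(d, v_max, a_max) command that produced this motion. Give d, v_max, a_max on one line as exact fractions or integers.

a_max = 11/(11/2) = 2
d_a = ½·11·11/2 = 121/4; d_c = 11·3/2 = 33/2
d = 2·121/4 + 33/2 = 77
t_c = 3/2 > 0 → v_max = v_peak = 11

d=77 v_max=11 a_max=2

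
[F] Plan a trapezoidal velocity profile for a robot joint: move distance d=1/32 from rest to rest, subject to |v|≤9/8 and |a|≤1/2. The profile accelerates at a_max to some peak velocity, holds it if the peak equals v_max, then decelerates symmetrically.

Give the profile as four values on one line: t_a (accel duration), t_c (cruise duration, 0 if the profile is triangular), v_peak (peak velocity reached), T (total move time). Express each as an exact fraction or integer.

t_a=1/4 t_c=0 v_peak=1/8 T=1/2

v_max²/a_max = (9/8)²/(1/2) = 81/32
1/32 < 81/32 so t_c = 0
v_peak = √(1/32·1/2) = √(1/64) = 1/8
t_a = (1/8)/(1/2) = 1/4; t_c = 0
T = 2·1/4 = 1/2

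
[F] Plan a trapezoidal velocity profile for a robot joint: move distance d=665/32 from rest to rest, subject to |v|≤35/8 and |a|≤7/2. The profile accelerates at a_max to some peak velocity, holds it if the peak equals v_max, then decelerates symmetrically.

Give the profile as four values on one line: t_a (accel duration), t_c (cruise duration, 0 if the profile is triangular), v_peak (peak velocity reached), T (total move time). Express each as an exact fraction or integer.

vₘ²/aₘ = (35/8)²/(7/2) = 175/32
665/32 ≥ 175/32 so v_max reached
t_a = (35/8)/(7/2) = 5/4; v_peak = 35/8
d_cruise = 665/32 − 175/32 = 245/16; t_c = (245/16)/(35/8) = 7/2
T = 2·5/4 + 7/2 = 6

t_a=5/4 t_c=7/2 v_peak=35/8 T=6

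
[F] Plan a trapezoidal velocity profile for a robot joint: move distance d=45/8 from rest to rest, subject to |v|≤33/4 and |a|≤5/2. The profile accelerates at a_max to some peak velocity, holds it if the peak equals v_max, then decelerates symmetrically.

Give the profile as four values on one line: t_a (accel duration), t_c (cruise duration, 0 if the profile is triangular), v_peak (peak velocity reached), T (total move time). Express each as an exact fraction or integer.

t_a=3/2 t_c=0 v_peak=15/4 T=3

vₘ²/aₘ = (33/4)²/(5/2) = 1089/40
45/8 < 1089/40 → triangular
v_peak = √(45/8·5/2) = √(225/16) = 15/4
t_a = (15/4)/(5/2) = 3/2; t_c = 0
T = 2·3/2 = 3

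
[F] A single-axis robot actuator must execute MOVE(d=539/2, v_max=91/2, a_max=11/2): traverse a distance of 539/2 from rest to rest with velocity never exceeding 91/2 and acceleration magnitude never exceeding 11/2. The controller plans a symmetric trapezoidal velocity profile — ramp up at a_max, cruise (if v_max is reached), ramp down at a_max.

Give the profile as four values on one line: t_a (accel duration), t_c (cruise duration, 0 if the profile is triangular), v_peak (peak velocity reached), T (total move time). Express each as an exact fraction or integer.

v_max²/a_max = (91/2)²/(11/2) = 8281/22
539/2 < 8281/22 → triangular
v_peak = √(539/2·11/2) = √(5929/4) = 77/2
t_a = (77/2)/(11/2) = 7; t_c = 0
T = 2·7 = 14

t_a=7 t_c=0 v_peak=77/2 T=14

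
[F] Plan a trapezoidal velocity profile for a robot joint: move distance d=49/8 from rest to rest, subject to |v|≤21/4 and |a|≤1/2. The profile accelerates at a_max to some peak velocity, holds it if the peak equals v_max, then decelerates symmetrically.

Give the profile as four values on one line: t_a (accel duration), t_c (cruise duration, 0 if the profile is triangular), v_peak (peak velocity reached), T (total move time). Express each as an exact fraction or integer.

(v_max)²/a_max = (21/4)²/(1/2) = 441/8
49/8 < 441/8 ⇒ no cruise
v_peak = √(49/8·1/2) = √(49/16) = 7/4
t_a = (7/4)/(1/2) = 7/2; t_c = 0
T = 2·7/2 = 7

t_a=7/2 t_c=0 v_peak=7/4 T=7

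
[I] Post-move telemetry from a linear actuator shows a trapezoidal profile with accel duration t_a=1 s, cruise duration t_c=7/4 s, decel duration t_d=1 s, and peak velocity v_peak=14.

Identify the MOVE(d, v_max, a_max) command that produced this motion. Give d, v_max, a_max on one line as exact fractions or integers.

d=77/2 v_max=14 a_max=14

a_max = 14/1 = 14
d_a = ½·14·1 = 7; d_c = 14·7/4 = 49/2
d = 2·7 + 49/2 = 77/2
t_c = 7/4 > 0 → v_max = v_peak = 14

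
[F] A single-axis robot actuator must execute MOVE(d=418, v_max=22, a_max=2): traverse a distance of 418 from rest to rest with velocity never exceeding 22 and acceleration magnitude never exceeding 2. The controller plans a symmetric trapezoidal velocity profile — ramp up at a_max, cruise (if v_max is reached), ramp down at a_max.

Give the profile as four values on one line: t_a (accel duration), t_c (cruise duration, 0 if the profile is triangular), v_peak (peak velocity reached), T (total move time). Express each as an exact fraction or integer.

t_a=11 t_c=8 v_peak=22 T=30

(v_max)²/a_max = 22²/2 = 242
418 ≥ 242 → trapezoidal
t_a = 22/2 = 11; v_peak = 22
d_cruise = 418 − 242 = 176; t_c = 176/22 = 8
T = 2·11 + 8 = 30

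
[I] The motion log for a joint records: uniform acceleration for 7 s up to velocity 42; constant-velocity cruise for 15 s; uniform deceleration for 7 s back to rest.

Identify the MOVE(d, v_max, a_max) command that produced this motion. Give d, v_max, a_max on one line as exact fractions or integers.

a_max = 42/7 = 6
d_a = ½·42·7 = 147; d_c = 42·15 = 630
d = 2·147 + 630 = 924
t_c = 15 > 0 → v_max = v_peak = 42

d=924 v_max=42 a_max=6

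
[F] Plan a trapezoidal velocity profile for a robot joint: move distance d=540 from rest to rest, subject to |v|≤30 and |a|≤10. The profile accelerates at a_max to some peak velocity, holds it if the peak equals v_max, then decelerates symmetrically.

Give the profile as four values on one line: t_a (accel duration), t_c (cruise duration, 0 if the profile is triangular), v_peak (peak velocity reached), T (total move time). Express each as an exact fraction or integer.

t_a=3 t_c=15 v_peak=30 T=21

v_max²/a_max = 30²/10 = 90
540 ≥ 90 ⇒ cruise phase
t_a = 30/10 = 3; v_peak = 30
d_cruise = 540 − 90 = 450; t_c = 450/30 = 15
T = 2·3 + 15 = 21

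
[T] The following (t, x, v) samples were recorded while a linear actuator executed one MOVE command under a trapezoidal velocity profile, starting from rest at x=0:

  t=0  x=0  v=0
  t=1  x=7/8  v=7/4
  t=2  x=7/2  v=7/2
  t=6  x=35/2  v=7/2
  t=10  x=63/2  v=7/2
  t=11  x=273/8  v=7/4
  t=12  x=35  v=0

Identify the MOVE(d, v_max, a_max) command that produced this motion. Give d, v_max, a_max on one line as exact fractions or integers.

d=35 v_max=7/2 a_max=7/4

final state: t=12, x=35, v=0 → d = 35
a_max = (7/4−0)/(1−0) = 7/4
max v = 7/2 over t∈[2,10] → v_max = 7/2
check: 7/2·(2+8) = 35 ✓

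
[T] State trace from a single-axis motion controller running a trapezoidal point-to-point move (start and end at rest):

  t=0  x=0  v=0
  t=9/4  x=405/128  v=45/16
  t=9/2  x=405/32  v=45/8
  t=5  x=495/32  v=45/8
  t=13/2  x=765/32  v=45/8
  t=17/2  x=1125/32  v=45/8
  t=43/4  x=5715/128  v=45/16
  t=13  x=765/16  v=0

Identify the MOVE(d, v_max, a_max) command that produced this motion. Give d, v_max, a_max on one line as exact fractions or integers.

final state: t=13, x=765/16, v=0 → d = 765/16
a_max = (45/16−0)/(9/4−0) = 5/4
max v = 45/8 over t∈[9/2,17/2] → v_max = 45/8
check: 45/8·(9/2+4) = 765/16 ✓

d=765/16 v_max=45/8 a_max=5/4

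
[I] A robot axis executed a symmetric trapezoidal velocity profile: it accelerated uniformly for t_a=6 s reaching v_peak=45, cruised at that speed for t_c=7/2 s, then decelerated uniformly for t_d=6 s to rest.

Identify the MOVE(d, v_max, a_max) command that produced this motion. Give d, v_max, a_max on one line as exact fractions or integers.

a_max = 45/6 = 15/2
d_a = ½·45·6 = 135; d_c = 45·7/2 = 315/2
d = 2·135 + 315/2 = 855/2
t_c = 7/2 > 0 ⇒ limit active, v_max = 45

d=855/2 v_max=45 a_max=15/2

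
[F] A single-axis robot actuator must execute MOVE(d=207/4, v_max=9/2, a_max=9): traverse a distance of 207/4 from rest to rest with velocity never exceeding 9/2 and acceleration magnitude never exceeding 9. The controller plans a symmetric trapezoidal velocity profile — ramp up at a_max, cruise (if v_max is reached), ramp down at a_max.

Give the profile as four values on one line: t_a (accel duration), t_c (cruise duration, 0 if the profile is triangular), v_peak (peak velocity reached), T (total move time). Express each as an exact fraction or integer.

(v_max)²/a_max = (9/2)²/9 = 9/4
207/4 ≥ 9/4 so v_max reached
t_a = (9/2)/9 = 1/2; v_peak = 9/2
d_cruise = 207/4 − 9/4 = 99/2; t_c = (99/2)/(9/2) = 11
T = 2·1/2 + 11 = 12

t_a=1/2 t_c=11 v_peak=9/2 T=12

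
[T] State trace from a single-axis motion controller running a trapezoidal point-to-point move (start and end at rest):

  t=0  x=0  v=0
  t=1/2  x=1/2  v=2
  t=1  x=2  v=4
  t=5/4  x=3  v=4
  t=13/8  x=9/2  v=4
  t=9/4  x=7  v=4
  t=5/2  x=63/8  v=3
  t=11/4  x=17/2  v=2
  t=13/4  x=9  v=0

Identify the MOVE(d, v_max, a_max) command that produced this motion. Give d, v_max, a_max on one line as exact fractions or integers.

final state: t=13/4, x=9, v=0 → d = 9
a_max = (2−0)/(1/2−0) = 4
max v = 4 over t∈[1,9/4] → v_max = 4
check: 4·(1+5/4) = 9 ✓

d=9 v_max=4 a_max=4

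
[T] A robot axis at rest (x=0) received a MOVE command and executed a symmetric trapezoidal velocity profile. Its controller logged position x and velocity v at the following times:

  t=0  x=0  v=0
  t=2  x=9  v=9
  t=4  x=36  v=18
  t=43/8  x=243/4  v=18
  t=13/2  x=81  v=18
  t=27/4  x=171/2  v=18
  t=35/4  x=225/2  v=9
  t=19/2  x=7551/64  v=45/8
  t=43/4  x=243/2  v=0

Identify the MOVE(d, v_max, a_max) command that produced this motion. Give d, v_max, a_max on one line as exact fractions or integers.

final state: t=43/4, x=243/2, v=0 → d = 243/2
a_max = (9−0)/(2−0) = 9/2
max v = 18 over t∈[4,27/4] → v_max = 18
check: 18·(4+11/4) = 243/2 ✓

d=243/2 v_max=18 a_max=9/2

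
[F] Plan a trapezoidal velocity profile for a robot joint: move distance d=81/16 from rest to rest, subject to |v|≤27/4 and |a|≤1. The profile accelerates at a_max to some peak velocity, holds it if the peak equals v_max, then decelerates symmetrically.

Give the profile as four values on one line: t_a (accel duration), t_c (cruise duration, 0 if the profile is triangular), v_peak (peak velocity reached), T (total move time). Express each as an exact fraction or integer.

v_max²/a_max = (27/4)²/1 = 729/16
81/16 < 729/16 → triangular
v_peak = √(81/16·1) = √(81/16) = 9/4
t_a = (9/4)/1 = 9/4; t_c = 0
T = 2·9/4 = 9/2

t_a=9/4 t_c=0 v_peak=9/4 T=9/2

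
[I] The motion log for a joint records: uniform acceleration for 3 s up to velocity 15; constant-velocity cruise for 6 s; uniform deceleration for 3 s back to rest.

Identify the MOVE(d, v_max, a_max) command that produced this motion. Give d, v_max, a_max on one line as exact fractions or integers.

a_max = 15/3 = 5
d_a = ½·15·3 = 45/2; d_c = 15·6 = 90
d = 2·45/2 + 90 = 135
t_c = 6 > 0 → v_max = v_peak = 15

d=135 v_max=15 a_max=5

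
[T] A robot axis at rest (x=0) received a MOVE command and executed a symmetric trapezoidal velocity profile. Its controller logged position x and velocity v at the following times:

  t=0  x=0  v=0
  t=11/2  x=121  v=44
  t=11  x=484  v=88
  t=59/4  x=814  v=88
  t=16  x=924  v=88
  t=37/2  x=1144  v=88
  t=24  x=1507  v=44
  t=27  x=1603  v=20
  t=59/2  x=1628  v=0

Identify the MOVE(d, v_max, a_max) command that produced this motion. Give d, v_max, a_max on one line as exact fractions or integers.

d=1628 v_max=88 a_max=8

final state: t=59/2, x=1628, v=0 → d = 1628
a_max = (44−0)/(11/2−0) = 8
max v = 88 over t∈[11,37/2] → v_max = 88
check: 88·(11+15/2) = 1628 ✓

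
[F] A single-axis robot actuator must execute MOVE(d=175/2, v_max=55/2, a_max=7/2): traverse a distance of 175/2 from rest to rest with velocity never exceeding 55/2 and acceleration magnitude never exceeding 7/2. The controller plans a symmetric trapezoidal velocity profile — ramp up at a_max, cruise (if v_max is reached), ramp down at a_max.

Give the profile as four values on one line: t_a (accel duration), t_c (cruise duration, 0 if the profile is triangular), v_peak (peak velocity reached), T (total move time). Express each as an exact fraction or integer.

t_a=5 t_c=0 v_peak=35/2 T=10

vₘ²/aₘ = (55/2)²/(7/2) = 3025/14
175/2 < 3025/14 → triangular
v_peak = √(175/2·7/2) = √(1225/4) = 35/2
t_a = (35/2)/(7/2) = 5; t_c = 0
T = 2·5 = 10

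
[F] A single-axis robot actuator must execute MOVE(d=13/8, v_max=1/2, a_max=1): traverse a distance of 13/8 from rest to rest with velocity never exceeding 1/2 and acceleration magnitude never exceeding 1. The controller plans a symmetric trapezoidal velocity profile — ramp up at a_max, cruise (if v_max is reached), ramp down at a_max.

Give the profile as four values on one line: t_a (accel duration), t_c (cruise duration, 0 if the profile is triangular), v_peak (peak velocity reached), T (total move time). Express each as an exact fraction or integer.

t_a=1/2 t_c=11/4 v_peak=1/2 T=15/4

(v_max)²/a_max = (1/2)²/1 = 1/4
13/8 ≥ 1/4 so v_max reached
t_a = (1/2)/1 = 1/2; v_peak = 1/2
d_cruise = 13/8 − 1/4 = 11/8; t_c = (11/8)/(1/2) = 11/4
T = 2·1/2 + 11/4 = 15/4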